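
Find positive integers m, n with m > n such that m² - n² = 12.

Factor: m² - n² = (m+n)(m-n) = 12.
We need two factors of 12 with the same parity.
Use m+n = 6 and m-n = 2 (product 6·2 = 12).
Adding: 2m = 8, so m = 4.
Subtracting: 2n = 4, so n = 2.
Check: 4² - 2² = 16 - 4 = 12 ✓

m = 4, n = 2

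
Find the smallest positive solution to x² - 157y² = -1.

We need x² = 157y² - 1. Try successive y:
y = 1: x² = 157·1² - 1 = 156, not a perfect square
y = 2: x² = 157·2² - 1 = 627, not a perfect square
y = 3: x² = 157·3² - 1 = 1412, not a perfect square
...
y = 385645: x² = 157·385645² - 1 = 23349364365924 = 4832118² ✓
Check: 4832118² - 157·385645² = 23349364365924 - 23349364365925 = -1 ✓

x = 4832118, y = 385645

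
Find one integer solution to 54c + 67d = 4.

Step 1: Check solvability.
gcd(54, 67) = 1
Since 1 divides 4, solutions exist.

Step 2: Apply extended Euclidean algorithm to find gcd.
We find integers such that 54*x0 + 67*y0 = 1

Step 3: Scale the particular solution.
Multiply by 4/1 = 4:
c = -124, d = 100

Step 4: Verify.
54*(-124) + 67*(100) = 4 = 4 ✓

c = -124, d = 100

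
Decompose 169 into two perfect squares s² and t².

We need to find integers s, t > 0 such that s² + t² = 169.
Trying s = 5: t² = 169 - 5² = 169 - 25 = 144
t = 12
Check: 5² + 12² = 25 + 144 = 169 ✓

169 = 5² + 12²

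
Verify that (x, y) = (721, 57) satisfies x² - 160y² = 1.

Compute x² = 721² = 519841
Compute 160y² = 160·57² = 160·3249 = 519840
x² - 160y² = 519841 - 519840 = 1
Since this equals 1, (721, 57) is a solution.

Yes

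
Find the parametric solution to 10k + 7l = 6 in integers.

Step 1: Compute gcd(10, 7) = 1.
Since 1 divides 6, solutions exist.

Step 2: Find a particular solution using extended Euclidean algorithm.
We get k₀ = -12, l₀ = 18.
Check: 10*-12 + 7*18 = 6 = 6 ✓

Step 3: Write the general solution.
k = -12 + (7/1)t = -12 + 7t
l = 18 - (10/1)t = 18 - 10t
for any integer t.

k = -12 + 7t, l = 18 - 10t for integer t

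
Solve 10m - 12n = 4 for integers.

Step 1: Check solvability.
gcd(10, 12) = 2
Since 2 divides 4, solutions exist.

Step 2: Apply extended Euclidean algorithm to find gcd.
We find integers such that 10*x0 + 12*y0 = 2

Step 3: Scale the particular solution.
Multiply by 4/2 = 2:
m = -2, n = -2

Step 4: Verify.
10*(-2) - 12*(-2) = 4 = 4 ✓

m = -2, n = -2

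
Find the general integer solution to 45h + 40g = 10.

Step 1: Compute gcd(45, 40) = 5.
Since 5 divides 10, solutions exist.

Step 2: Find a particular solution using extended Euclidean algorithm.
We get h₀ = 2, g₀ = -2.
Check: 45*2 + 40*-2 = 10 = 10 ✓

Step 3: Write the general solution.
h = 2 + (40/5)t = 2 + 8t
g = -2 - (45/5)t = -2 - 9t
for any integer t.

h = 2 + 8t, g = -2 - 9t for integer t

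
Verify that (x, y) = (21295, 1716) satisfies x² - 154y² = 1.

Compute x² = 21295² = 453477025
Compute 154y² = 154·1716² = 154·2944656 = 453477024
x² - 154y² = 453477025 - 453477024 = 1
Since this equals 1, (21295, 1716) is a solution.

Yes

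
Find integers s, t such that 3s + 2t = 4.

Step 1: Check solvability.
gcd(3, 2) = 1
Since 1 divides 4, solutions exist.

Step 2: Apply extended Euclidean algorithm to find gcd.
We find integers such that 3*x0 + 2*y0 = 1

Step 3: Scale the particular solution.
Multiply by 4/1 = 4:
s = 4, t = -4

Step 4: Verify.
3*(4) + 2*(-4) = 4 = 4 ✓

s = 4, t = -4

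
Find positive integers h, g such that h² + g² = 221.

Search for h with 221 - h² a perfect square.
h = 5: 221 - 5² = 221 - 25 = 196 = 14² ✓
So h = 5, g = 14.

h = 5, g = 14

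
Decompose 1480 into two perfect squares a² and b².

We need to find integers a, b > 0 such that a² + b² = 1480.
Trying a = 6: b² = 1480 - 6² = 1480 - 36 = 1444
b = 38
Check: 6² + 38² = 36 + 1444 = 1480 ✓

1480 = 6² + 38²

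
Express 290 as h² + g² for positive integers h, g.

We need to find integers h, g > 0 such that h² + g² = 290.
Trying h = 1: g² = 290 - 1² = 290 - 1 = 289
g = 17
Check: 1² + 17² = 1 + 289 = 290 ✓

290 = 1² + 17²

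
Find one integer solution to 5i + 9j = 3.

Step 1: Check solvability.
gcd(5, 9) = 1
Since 1 divides 3, solutions exist.

Step 2: Apply extended Euclidean algorithm to find gcd.
We find integers such that 5*x0 + 9*y0 = 1

Step 3: Scale the particular solution.
Multiply by 3/1 = 3:
i = 6, j = -3

Step 4: Verify.
5*(6) + 9*(-3) = 3 = 3 ✓

i = 6, j = -3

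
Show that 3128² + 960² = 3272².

Compute a² + b² = 3128² + 960² = 9784384 + 921600 = 10705984
Compute c² = 3272² = 10705984
Since 10705984 = 10705984, confirmed.

Yes, it is a Pythagorean triple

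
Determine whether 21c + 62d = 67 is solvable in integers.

Step 1: Compute gcd(21, 62).
gcd(21, 62) = 1

Step 2: Check divisibility.
Does 1 divide 67? 67 = 1 x 67, so yes.

By the theorem on linear Diophantine equations, 21c + 62d = 67 has integer solutions if and only if gcd(21, 62) divides 67. Since 1 | 67, solutions exist.

Yes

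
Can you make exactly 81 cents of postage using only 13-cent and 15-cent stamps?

We need non-negative x, y with 13x + 15y = 81.
gcd(13, 15) = 1 divides 81, so integer solutions exist, but checking x = 0..6 shows none with y ≥ 0.
So 81 cannot be made with non-negative stamp counts.

No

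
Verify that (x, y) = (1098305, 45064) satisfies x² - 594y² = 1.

Compute x² = 1098305² = 1206273873025
Compute 594y² = 594·45064² = 594·2030764096 = 1206273873024
x² - 594y² = 1206273873025 - 1206273873024 = 1
Since this equals 1, (1098305, 45064) is a solution.

Yes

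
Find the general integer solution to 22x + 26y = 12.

Step 1: Compute gcd(22, 26) = 2.
Since 2 divides 12, solutions exist.

Step 2: Find a particular solution using extended Euclidean algorithm.
We get x₀ = 36, y₀ = -30.
Check: 22*36 + 26*-30 = 12 = 12 ✓

Step 3: Write the general solution.
x = 36 + (26/2)t = 36 + 13t
y = -30 - (22/2)t = -30 - 11t
for any integer t.

x = 36 + 13t, y = -30 - 11t for integer t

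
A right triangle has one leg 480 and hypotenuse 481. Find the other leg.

a² = c² - b² = 231361 - 230400 = 961
a = 31

31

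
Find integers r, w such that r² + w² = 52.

We need to find integers r, w > 0 such that r² + w² = 52.
Trying r = 4: w² = 52 - 4² = 52 - 16 = 36
w = 6
Check: 4² + 6² = 16 + 36 = 52 ✓

52 = 4² + 6²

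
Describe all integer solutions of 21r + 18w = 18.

Step 1: Compute gcd(21, 18) = 3.
Since 3 divides 18, solutions exist.

Step 2: Find a particular solution using extended Euclidean algorithm.
We get r₀ = 6, w₀ = -6.
Check: 21*6 + 18*-6 = 18 = 18 ✓

Step 3: Write the general solution.
r = 6 + (18/3)t = 6 + 6t
w = -6 - (21/3)t = -6 - 7t
for any integer t.

r = 6 + 6t, w = -6 - 7t for integer t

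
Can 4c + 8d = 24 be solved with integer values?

Step 1: Compute gcd(4, 8).
gcd(4, 8) = 4

Step 2: Check divisibility.
Does 4 divide 24? 24 = 4 x 6, so yes.

By the theorem on linear Diophantine equations, 4c + 8d = 24 has integer solutions if and only if gcd(4, 8) divides 24. Since 4 | 24, solutions exist.

Yes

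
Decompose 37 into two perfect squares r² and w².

We need to find integers r, w > 0 such that r² + w² = 37.
Trying r = 1: w² = 37 - 1² = 37 - 1 = 36
w = 6
Check: 1² + 6² = 1 + 36 = 37 ✓

37 = 1² + 6²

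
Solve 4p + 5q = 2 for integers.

Step 1: Check solvability.
gcd(4, 5) = 1
Since 1 divides 2, solutions exist.

Step 2: Apply extended Euclidean algorithm to find gcd.
We find integers such that 4*x0 + 5*y0 = 1

Step 3: Scale the particular solution.
Multiply by 2/1 = 2:
p = -2, q = 2

Step 4: Verify.
4*(-2) + 5*(2) = 2 = 2 ✓

p = -2, q = 2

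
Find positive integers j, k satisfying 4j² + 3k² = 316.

Try small values of j and check whether (316 - 4j²)/3 is a perfect square.
j = 2: 4·2² = 16, so 3k² = 316 - 16 = 300, giving k² = 100, k = 10.
Check: 4·2² + 3·10² = 16 + 300 = 316 ✓

j = 2, k = 10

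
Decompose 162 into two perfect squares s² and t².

We need to find integers s, t > 0 such that s² + t² = 162.
Trying s = 9: t² = 162 - 9² = 162 - 81 = 81
t = 9
Check: 9² + 9² = 81 + 81 = 162 ✓

162 = 9² + 9²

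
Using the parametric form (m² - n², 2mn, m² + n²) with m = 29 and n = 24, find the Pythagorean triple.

a = m² - n² = 29² - 24² = 841 - 576 = 265
b = 2mn = 2·29·24 = 1392
c = m² + n² = 841 + 576 = 1417
Verify: 265² + 1392² = 70225 + 1937664 = 2007889 = 1417² ✓

(265, 1392, 1417)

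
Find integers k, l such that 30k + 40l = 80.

Step 1: Check solvability.
gcd(30, 40) = 10
Since 10 divides 80, solutions exist.

Step 2: Apply extended Euclidean algorithm to find gcd.
We find integers such that 30*x0 + 40*y0 = 10

Step 3: Scale the particular solution.
Multiply by 80/10 = 8:
k = -8, l = 8

Step 4: Verify.
30*(-8) + 40*(8) = 80 = 80 ✓

k = -8, l = 8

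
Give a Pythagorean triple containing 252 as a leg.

We need the other leg and hypotenuse such that 252² + x² = c².
Take x = 115, c = 277: 252² + 115² = 63504 + 13225 = 76729 = 277² ✓
Triple: (115, 252, 277)

(115, 252, 277)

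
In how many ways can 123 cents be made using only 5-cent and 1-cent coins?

We need non-negative integers (x, y) with 5x + 1y = 123.
For each x from 0 to 24, check if (123 - 5x) is a non-negative multiple of 1.
Solutions (x, y): (0,123), (1,118), (2,113), (3,108), ...
Count: 25

25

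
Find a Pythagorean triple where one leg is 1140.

We need the other leg and hypotenuse such that 1140² + x² = c².
Take x = 539, c = 1261: 1140² + 539² = 1299600 + 290521 = 1590121 = 1261² ✓
Triple: (539, 1140, 1261)

(539, 1140, 1261)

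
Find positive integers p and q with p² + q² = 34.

We need to find integers p, q > 0 such that p² + q² = 34.
Trying p = 3: q² = 34 - 3² = 34 - 9 = 25
q = 5
Check: 3² + 5² = 9 + 25 = 34 ✓

34 = 3² + 5²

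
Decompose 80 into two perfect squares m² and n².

We need to find integers m, n > 0 such that m² + n² = 80.
Trying m = 4: n² = 80 - 4² = 80 - 16 = 64
n = 8
Check: 4² + 8² = 16 + 64 = 80 ✓

80 = 4² + 8²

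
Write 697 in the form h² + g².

We need to find integers h, g > 0 such that h² + g² = 697.
Trying h = 11: g² = 697 - 11² = 697 - 121 = 576
g = 24
Check: 11² + 24² = 121 + 576 = 697 ✓

697 = 11² + 24²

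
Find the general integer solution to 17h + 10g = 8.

Step 1: Compute gcd(17, 10) = 1.
Since 1 divides 8, solutions exist.

Step 2: Find a particular solution using extended Euclidean algorithm.
We get h₀ = 24, g₀ = -40.
Check: 17*24 + 10*-40 = 8 = 8 ✓

Step 3: Write the general solution.
h = 24 + (10/1)t = 24 + 10t
g = -40 - (17/1)t = -40 - 17t
for any integer t.

h = 24 + 10t, g = -40 - 17t for integer t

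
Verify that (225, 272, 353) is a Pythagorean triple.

Compute a² + b²:
225² + 272² = 50625 + 73984 = 124609
Compute c²:
353² = 124609
Since 124609 = 124609, it is a Pythagorean triple.

Yes, it is a Pythagorean triple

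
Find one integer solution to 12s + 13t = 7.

Step 1: Check solvability.
gcd(12, 13) = 1
Since 1 divides 7, solutions exist.

Step 2: Apply extended Euclidean algorithm to find gcd.
We find integers such that 12*x0 + 13*y0 = 1

Step 3: Scale the particular solution.
Multiply by 7/1 = 7:
s = -7, t = 7

Step 4: Verify.
12*(-7) + 13*(7) = 7 = 7 ✓

s = -7, t = 7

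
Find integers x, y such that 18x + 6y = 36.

Step 1: Check solvability.
gcd(18, 6) = 6
Since 6 divides 36, solutions exist.

Step 2: Apply extended Euclidean algorithm to find gcd.
We find integers such that 18*x0 + 6*y0 = 6

Step 3: Scale the particular solution.
Multiply by 36/6 = 6:
x = 0, y = 6

Step 4: Verify.
18*(0) + 6*(6) = 36 = 36 ✓

x = 0, y = 6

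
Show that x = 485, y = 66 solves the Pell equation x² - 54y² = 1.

Compute x² = 485² = 235225
Compute 54y² = 54·66² = 54·4356 = 235224
x² - 54y² = 235225 - 235224 = 1
Since this equals 1, (485, 66) is a solution.

Yes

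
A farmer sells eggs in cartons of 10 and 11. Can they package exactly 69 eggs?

We need non-negative a, b with 10a + 11b = 69.
gcd(10, 11) = 1 divides 69, but no a in [0, 6] gives non-negative b.

No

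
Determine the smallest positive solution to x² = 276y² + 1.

We seek the smallest positive integers (x, y) with x² - 276y² = 1, i.e., x² = 276y² + 1.
Try successive y values:
y = 1: x² = 276·1² + 1 = 277, not a perfect square
y = 2: x² = 276·2² + 1 = 1105, not a perfect square
y = 3: x² = 276·3² + 1 = 2485, not a perfect square
... continuing the search (or via continued fractions) ...
y = 468: x² = 276·468² + 1 = 60450625, x = 7775 ✓

Verify: 7775² - 276·468² = 60450625 - 60450624 = 1 ✓

x = 7775, y = 468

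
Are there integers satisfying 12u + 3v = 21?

Step 1: Compute gcd(12, 3).
gcd(12, 3) = 3

Step 2: Check divisibility.
Does 3 divide 21? 21 = 3 x 7, so yes.

By the theorem on linear Diophantine equations, 12u + 3v = 21 has integer solutions if and only if gcd(12, 3) divides 21. Since 3 | 21, solutions exist.

Yes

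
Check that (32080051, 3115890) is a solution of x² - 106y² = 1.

Compute x² = 32080051² = 1029129672162601
Compute 106y² = 106·3115890² = 106·9708770492100 = 1029129672162600
x² - 106y² = 1029129672162601 - 1029129672162600 = 1
Since this equals 1, (32080051, 3115890) is a solution.

Yes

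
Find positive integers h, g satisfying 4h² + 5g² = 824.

Try small values of h and check whether (824 - 4h²)/5 is a perfect square.
h = 9: 4·9² = 324, so 5g² = 824 - 324 = 500, giving g² = 100, g = 10.
Check: 4·9² + 5·10² = 324 + 500 = 824 ✓

h = 9, g = 10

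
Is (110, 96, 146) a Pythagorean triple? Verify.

Compute a² + b² = 110² + 96² = 12100 + 9216 = 21316
Compute c² = 146² = 21316
Since 21316 = 21316, confirmed.

Yes, it is a Pythagorean triple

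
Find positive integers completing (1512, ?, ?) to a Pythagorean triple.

We need the other leg and hypotenuse such that 1512² + x² = c².
Take x = 55, c = 1513: 1512² + 55² = 2286144 + 3025 = 2289169 = 1513² ✓
Triple: (55, 1512, 1513)

(55, 1512, 1513)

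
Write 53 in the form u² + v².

We need to find integers u, v > 0 such that u² + v² = 53.
Trying u = 2: v² = 53 - 2² = 53 - 4 = 49
v = 7
Check: 2² + 7² = 4 + 49 = 53 ✓

53 = 2² + 7²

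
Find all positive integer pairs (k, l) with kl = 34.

The positive divisors of 34 are: 1, 2, 17, 34.
Each divisor d gives the pair (d, 34/d):
(1, 34), (2, 17), (17, 2), (34, 1)

(1, 34), (2, 17), (17, 2), (34, 1)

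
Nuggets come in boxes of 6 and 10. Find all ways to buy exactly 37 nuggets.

We need non-negative integers (x, y) with 6x + 10y = 37.
For each x in 0..6, check if 37 - 6x is a non-negative multiple of 10.
No x yields an integer y ≥ 0.

No solution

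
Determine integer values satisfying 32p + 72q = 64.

Step 1: Check solvability.
gcd(32, 72) = 8
Since 8 divides 64, solutions exist.

Step 2: Apply extended Euclidean algorithm to find gcd.
We find integers such that 32*x0 + 72*y0 = 8

Step 3: Scale the particular solution.
Multiply by 64/8 = 8:
p = -16, q = 8

Step 4: Verify.
32*(-16) + 72*(8) = 64 = 64 ✓

p = -16, q = 8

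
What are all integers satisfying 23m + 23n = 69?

Step 1: Compute gcd(23, 23) = 23.
Since 23 divides 69, solutions exist.

Step 2: Find a particular solution using extended Euclidean algorithm.
We get m₀ = 0, n₀ = 3.
Check: 23*0 + 23*3 = 69 = 69 ✓

Step 3: Write the general solution.
m = 0 + (23/23)t = 0 + 1t
n = 3 - (23/23)t = 3 - 1t
for any integer t.

m = 0 + 1t, n = 3 - 1t for integer t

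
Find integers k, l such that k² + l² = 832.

We need to find integers k, l > 0 such that k² + l² = 832.
Trying k = 16: l² = 832 - 16² = 832 - 256 = 576
l = 24
Check: 16² + 24² = 256 + 576 = 832 ✓

832 = 16² + 24²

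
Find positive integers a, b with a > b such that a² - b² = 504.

Factor: a² - b² = (a+b)(a-b) = 504.
We need two factors of 504 with the same parity.
Use a+b = 252 and a-b = 2 (product 252·2 = 504).
Adding: 2a = 254, so a = 127.
Subtracting: 2b = 250, so b = 125.
Check: 127² - 125² = 16129 - 15625 = 504 ✓

a = 127, b = 125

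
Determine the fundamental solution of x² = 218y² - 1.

We need x² = 218y² - 1. Try successive y:
y = 1: x² = 218·1² - 1 = 217, not a perfect square
y = 2: x² = 218·2² - 1 = 871, not a perfect square
y = 3: x² = 218·3² - 1 = 1961, not a perfect square
...
y = 17: x² = 218·17² - 1 = 63001 = 251² ✓
Check: 251² - 218·17² = 63001 - 63002 = -1 ✓

x = 251, y = 17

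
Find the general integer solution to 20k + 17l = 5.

Step 1: Compute gcd(20, 17) = 1.
Since 1 divides 5, solutions exist.

Step 2: Find a particular solution using extended Euclidean algorithm.
We get k₀ = 30, l₀ = -35.
Check: 20*30 + 17*-35 = 5 = 5 ✓

Step 3: Write the general solution.
k = 30 + (17/1)t = 30 + 17t
l = -35 - (20/1)t = -35 - 20t
for any integer t.

k = 30 + 17t, l = -35 - 20t for integer t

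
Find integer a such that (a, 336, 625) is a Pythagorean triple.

a² = c² - b² = 625² - 336² = 390625 - 112896 = 277729
a = sqrt(277729) = 527

527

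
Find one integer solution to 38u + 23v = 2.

Step 1: Check solvability.
gcd(38, 23) = 1
Since 1 divides 2, solutions exist.

Step 2: Apply extended Euclidean algorithm to find gcd.
We find integers such that 38*x0 + 23*y0 = 1

Step 3: Scale the particular solution.
Multiply by 2/1 = 2:
u = -6, v = 10

Step 4: Verify.
38*(-6) + 23*(10) = 2 = 2 ✓

u = -6, v = 10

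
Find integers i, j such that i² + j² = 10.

We need to find integers i, j > 0 such that i² + j² = 10.
Trying i = 1: j² = 10 - 1² = 10 - 1 = 9
j = 3
Check: 1² + 3² = 1 + 9 = 10 ✓

10 = 1² + 3²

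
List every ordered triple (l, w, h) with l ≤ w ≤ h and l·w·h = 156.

Iterate l from 1 to ⌊156^(1/3)⌋. For each l dividing 156, iterate w ≥ l with w dividing 156/l, and set h = 156/(l·w).
Triples found (10): (1×1×156), (1×2×78), (1×3×52), (1×4×39), (1×6×26), (1×12×13), (2×2×39), (2×3×26), (2×6×13), (3×4×13)

(1×1×156), (1×2×78), (1×3×52), (1×4×39), (1×6×26), (1×12×13), (2×2×39), (2×3×26), (2×6×13), (3×4×13)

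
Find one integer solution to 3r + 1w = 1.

Step 1: Check solvability.
gcd(3, 1) = 1
Since 1 divides 1, solutions exist.

Step 2: Apply extended Euclidean algorithm to find gcd.
We find integers such that 3*x0 + 1*y0 = 1

Step 3: Scale the particular solution.
Multiply by 1/1 = 1:
r = 0, w = 1

Step 4: Verify.
3*(0) + 1*(1) = 1 = 1 ✓

r = 0, w = 1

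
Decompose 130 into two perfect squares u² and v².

We need to find integers u, v > 0 such that u² + v² = 130.
Trying u = 3: v² = 130 - 3² = 130 - 9 = 121
v = 11
Check: 3² + 11² = 9 + 121 = 130 ✓

130 = 3² + 11²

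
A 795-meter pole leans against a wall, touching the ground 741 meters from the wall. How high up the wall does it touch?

The ladder, wall, and ground form a right triangle with hypotenuse 795 and one leg 741.
By the Pythagorean theorem: h² = 795² - 741² = 632025 - 549081 = 82944
h = √82944 = 288 meters

288 meters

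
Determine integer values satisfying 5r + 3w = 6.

Step 1: Check solvability.
gcd(5, 3) = 1
Since 1 divides 6, solutions exist.

Step 2: Apply extended Euclidean algorithm to find gcd.
We find integers such that 5*x0 + 3*y0 = 1

Step 3: Scale the particular solution.
Multiply by 6/1 = 6:
r = -6, w = 12

Step 4: Verify.
5*(-6) + 3*(12) = 6 = 6 ✓

r = -6, w = 12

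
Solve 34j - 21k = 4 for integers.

Step 1: Check solvability.
gcd(34, 21) = 1
Since 1 divides 4, solutions exist.

Step 2: Apply extended Euclidean algorithm to find gcd.
We find integers such that 34*x0 + 21*y0 = 1

Step 3: Scale the particular solution.
Multiply by 4/1 = 4:
j = -32, k = -52

Step 4: Verify.
34*(-32) - 21*(-52) = 4 = 4 ✓

j = -32, k = -52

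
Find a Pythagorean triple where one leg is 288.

We need the other leg and hypotenuse such that 288² + x² = c².
Take x = 3450, c = 3462: 288² + 3450² = 82944 + 11902500 = 11985444 = 3462² ✓
Triple: (3450, 288, 3462)

(3450, 288, 3462)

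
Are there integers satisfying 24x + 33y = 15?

Step 1: Compute gcd(24, 33).
gcd(24, 33) = 3

Step 2: Check divisibility.
Does 3 divide 15? 15 = 3 x 5, so yes.

By the theorem on linear Diophantine equations, 24x + 33y = 15 has integer solutions if and only if gcd(24, 33) divides 15. Since 3 | 15, solutions exist.

Yes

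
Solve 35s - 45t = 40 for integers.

Step 1: Check solvability.
gcd(35, 45) = 5
Since 5 divides 40, solutions exist.

Step 2: Apply extended Euclidean algorithm to find gcd.
We find integers such that 35*x0 + 45*y0 = 5

Step 3: Scale the particular solution.
Multiply by 40/5 = 8:
s = 32, t = 24

Step 4: Verify.
35*(32) - 45*(24) = 40 = 40 ✓

s = 32, t = 24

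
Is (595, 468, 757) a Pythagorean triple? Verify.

Compute a² + b² = 595² + 468² = 354025 + 219024 = 573049
Compute c² = 757² = 573049
Since 573049 = 573049, confirmed.

Yes, it is a Pythagorean triple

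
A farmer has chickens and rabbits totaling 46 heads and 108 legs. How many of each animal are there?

Let c = chickens, r = rabbits.
Heads: c + r = 46
Legs: 2c + 4r = 108
From the first equation, c = 46 - r. Substitute:
2(46 - r) + 4r = 108
92 + 2r = 108
r = (108 - 92)/2 = 8
c = 46 - 8 = 38

Chickens: 38, Rabbits: 8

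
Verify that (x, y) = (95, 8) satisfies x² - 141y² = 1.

Compute x² = 95² = 9025
Compute 141y² = 141·8² = 141·64 = 9024
x² - 141y² = 9025 - 9024 = 1
Since this equals 1, (95, 8) is a solution.

Yes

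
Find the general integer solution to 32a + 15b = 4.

Step 1: Compute gcd(32, 15) = 1.
Since 1 divides 4, solutions exist.

Step 2: Find a particular solution using extended Euclidean algorithm.
We get a₀ = -28, b₀ = 60.
Check: 32*-28 + 15*60 = 4 = 4 ✓

Step 3: Write the general solution.
a = -28 + (15/1)t = -28 + 15t
b = 60 - (32/1)t = 60 - 32t
for any integer t.

a = -28 + 15t, b = 60 - 32t for integer t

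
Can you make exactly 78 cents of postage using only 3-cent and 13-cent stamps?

We need non-negative x, y with 3x + 13y = 78.
gcd(3, 13) = 1 divides 78, so integer solutions exist.
Search for a non-negative one: x = 0 gives 13y = 78 - 0 = 78, so y = 6.
Check: 3·0 + 13·6 = 78 ✓

Yes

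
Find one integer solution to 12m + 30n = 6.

Step 1: Check solvability.
gcd(12, 30) = 6
Since 6 divides 6, solutions exist.

Step 2: Apply extended Euclidean algorithm to find gcd.
We find integers such that 12*x0 + 30*y0 = 6

Step 3: Scale the particular solution.
Multiply by 6/6 = 1:
m = -2, n = 1

Step 4: Verify.
12*(-2) + 30*(1) = 6 = 6 ✓

m = -2, n = 1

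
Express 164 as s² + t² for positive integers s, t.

We need to find integers s, t > 0 such that s² + t² = 164.
Trying s = 8: t² = 164 - 8² = 164 - 64 = 100
t = 10
Check: 8² + 10² = 64 + 100 = 164 ✓

164 = 8² + 10²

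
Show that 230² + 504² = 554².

Compute a² + b²:
230² + 504² = 52900 + 254016 = 306916
Compute c²:
554² = 306916
Since 306916 = 306916, it is a Pythagorean triple.

Yes, it is a Pythagorean triple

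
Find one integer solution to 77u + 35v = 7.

Step 1: Check solvability.
gcd(77, 35) = 7
Since 7 divides 7, solutions exist.

Step 2: Apply extended Euclidean algorithm to find gcd.
We find integers such that 77*x0 + 35*y0 = 7

Step 3: Scale the particular solution.
Multiply by 7/7 = 1:
u = 1, v = -2

Step 4: Verify.
77*(1) + 35*(-2) = 7 = 7 ✓

u = 1, v = -2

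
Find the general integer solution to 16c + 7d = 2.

Step 1: Compute gcd(16, 7) = 1.
Since 1 divides 2, solutions exist.

Step 2: Find a particular solution using extended Euclidean algorithm.
We get c₀ = -6, d₀ = 14.
Check: 16*-6 + 7*14 = 2 = 2 ✓

Step 3: Write the general solution.
c = -6 + (7/1)t = -6 + 7t
d = 14 - (16/1)t = 14 - 16t
for any integer t.

c = -6 + 7t, d = 14 - 16t for integer t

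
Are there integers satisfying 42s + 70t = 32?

Step 1: Compute gcd(42, 70).
gcd(42, 70) = 14

Step 2: Check divisibility.
Does 14 divide 32? 32 = 14 x 2 + 4, so no.

By the theorem on linear Diophantine equations, 42s + 70t = 32 has integer solutions if and only if gcd(42, 70) divides 32. Since 14 does not divide 32, no solutions exist.

No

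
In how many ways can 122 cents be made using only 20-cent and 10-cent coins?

We need non-negative integers (x, y) with 20x + 10y = 122.
For each x from 0 to 6, check if (122 - 20x) is a non-negative multiple of 10.
Solutions (x, y): none
Count: 0

0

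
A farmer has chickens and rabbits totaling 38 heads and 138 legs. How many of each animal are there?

Let c = chickens, r = rabbits.
Heads: c + r = 38
Legs: 2c + 4r = 138
From the first equation, c = 38 - r. Substitute:
2(38 - r) + 4r = 138
76 + 2r = 138
r = (138 - 76)/2 = 31
c = 38 - 31 = 7

Chickens: 7, Rabbits: 31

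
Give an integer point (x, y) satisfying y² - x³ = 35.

Try small integer x values and check whether x³ + 35 is a perfect square.
x = 1: x³ + 35 = 1³ + 35 = 1 + 35 = 36
Is 36 a perfect square? 6² = 36 ✓
So (x, y) = (1, -6) is a solution.

x = 1, y = -6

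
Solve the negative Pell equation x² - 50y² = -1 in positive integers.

We need x² = 50y² - 1. Try successive y:
y = 1: x² = 50·1² - 1 = 49 = 7² ✓
Check: 7² - 50·1² = 49 - 50 = -1 ✓

x = 7, y = 1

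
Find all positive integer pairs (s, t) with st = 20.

The positive divisors of 20 are: 1, 2, 4, 5, 10, 20.
Each divisor d gives the pair (d, 20/d):
(1, 20), (2, 10), (4, 5), (5, 4), (10, 2), (20, 1)

(1, 20), (2, 10), (4, 5), (5, 4), (10, 2), (20, 1)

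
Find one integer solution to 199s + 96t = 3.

Step 1: Check solvability.
gcd(199, 96) = 1
Since 1 divides 3, solutions exist.

Step 2: Apply extended Euclidean algorithm to find gcd.
We find integers such that 199*x0 + 96*y0 = 1

Step 3: Scale the particular solution.
Multiply by 3/1 = 3:
s = -123, t = 255

Step 4: Verify.
199*(-123) + 96*(255) = 3 = 3 ✓

s = -123, t = 255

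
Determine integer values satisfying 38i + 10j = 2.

Step 1: Check solvability.
gcd(38, 10) = 2
Since 2 divides 2, solutions exist.

Step 2: Apply extended Euclidean algorithm to find gcd.
We find integers such that 38*x0 + 10*y0 = 2

Step 3: Scale the particular solution.
Multiply by 2/2 = 1:
i = -1, j = 4

Step 4: Verify.
38*(-1) + 10*(4) = 2 = 2 ✓

i = -1, j = 4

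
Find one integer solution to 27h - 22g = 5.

Step 1: Check solvability.
gcd(27, 22) = 1
Since 1 divides 5, solutions exist.

Step 2: Apply extended Euclidean algorithm to find gcd.
We find integers such that 27*x0 + 22*y0 = 1

Step 3: Scale the particular solution.
Multiply by 5/1 = 5:
h = 45, g = 55

Step 4: Verify.
27*(45) - 22*(55) = 5 = 5 ✓

h = 45, g = 55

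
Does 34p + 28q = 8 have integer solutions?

Step 1: Compute gcd(34, 28).
gcd(34, 28) = 2

Step 2: Check divisibility.
Does 2 divide 8? 8 = 2 x 4, so yes.

By the theorem on linear Diophantine equations, 34p + 28q = 8 has integer solutions if and only if gcd(34, 28) divides 8. Since 2 | 8, solutions exist.

Yes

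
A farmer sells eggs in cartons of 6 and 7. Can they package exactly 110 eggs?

We need non-negative a, b with 6a + 7b = 110.
gcd(6, 7) = 1 divides 110.
Try a = 2: 7b = 110 - 12 = 98, so b = 14.
One way: 2 cartons of 6 and 14 cartons of 7.

Yes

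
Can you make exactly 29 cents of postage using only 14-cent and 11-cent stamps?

We need non-negative x, y with 14x + 11y = 29.
gcd(14, 11) = 1 divides 29, so integer solutions exist, but checking x = 0..2 shows none with y ≥ 0.
So 29 cannot be made with non-negative stamp counts.

No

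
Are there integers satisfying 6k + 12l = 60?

Step 1: Compute gcd(6, 12).
gcd(6, 12) = 6

Step 2: Check divisibility.
Does 6 divide 60? 60 = 6 x 10, so yes.

By the theorem on linear Diophantine equations, 6k + 12l = 60 has integer solutions if and only if gcd(6, 12) divides 60. Since 6 | 60, solutions exist.

Yes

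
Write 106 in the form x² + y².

We need to find integers x, y > 0 such that x² + y² = 106.
Trying x = 5: y² = 106 - 5² = 106 - 25 = 81
y = 9
Check: 5² + 9² = 25 + 81 = 106 ✓

106 = 5² + 9²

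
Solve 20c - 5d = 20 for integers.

Step 1: Check solvability.
gcd(20, 5) = 5
Since 5 divides 20, solutions exist.

Step 2: Apply extended Euclidean algorithm to find gcd.
We find integers such that 20*x0 + 5*y0 = 5

Step 3: Scale the particular solution.
Multiply by 20/5 = 4:
c = 0, d = -4

Step 4: Verify.
20*(0) - 5*(-4) = 20 = 20 ✓

c = 0, d = -4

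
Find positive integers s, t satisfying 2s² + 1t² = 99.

Try small values of s and check whether (99 - 2s²)/1 is a perfect square.
s = 5: 2·5² = 50, so 1t² = 99 - 50 = 49, giving t² = 49, t = 7.
Check: 2·5² + 1·7² = 50 + 49 = 99 ✓

s = 5, t = 7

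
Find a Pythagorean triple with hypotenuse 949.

We need a² + b² = 949² = 900601.
Trying: 301² + 900² = 90601 + 810000 = 900601 ✓

(301, 900, 949)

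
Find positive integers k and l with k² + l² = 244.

We need to find integers k, l > 0 such that k² + l² = 244.
Trying k = 10: l² = 244 - 10² = 244 - 100 = 144
l = 12
Check: 10² + 12² = 100 + 144 = 244 ✓

244 = 10² + 12²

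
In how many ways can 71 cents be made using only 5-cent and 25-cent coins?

We need non-negative integers (x, y) with 5x + 25y = 71.
For each x from 0 to 14, check if (71 - 5x) is a non-negative multiple of 25.
Solutions (x, y): none
Count: 0

0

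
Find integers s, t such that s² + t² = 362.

We need to find integers s, t > 0 such that s² + t² = 362.
Trying s = 1: t² = 362 - 1² = 362 - 1 = 361
t = 19
Check: 1² + 19² = 1 + 361 = 362 ✓

362 = 1² + 19²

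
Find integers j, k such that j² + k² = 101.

We need to find integers j, k > 0 such that j² + k² = 101.
Trying j = 1: k² = 101 - 1² = 101 - 1 = 100
k = 10
Check: 1² + 10² = 1 + 100 = 101 ✓

101 = 1² + 10²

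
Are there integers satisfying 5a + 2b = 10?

Step 1: Compute gcd(5, 2).
gcd(5, 2) = 1

Step 2: Check divisibility.
Does 1 divide 10? 10 = 1 x 10, so yes.

By the theorem on linear Diophantine equations, 5a + 2b = 10 has integer solutions if and only if gcd(5, 2) divides 10. Since 1 | 10, solutions exist.

Yes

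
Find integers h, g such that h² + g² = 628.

We need to find integers h, g > 0 such that h² + g² = 628.
Trying h = 12: g² = 628 - 12² = 628 - 144 = 484
g = 22
Check: 12² + 22² = 144 + 484 = 628 ✓

628 = 12² + 22²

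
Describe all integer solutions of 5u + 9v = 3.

Step 1: Compute gcd(5, 9) = 1.
Since 1 divides 3, solutions exist.

Step 2: Find a particular solution using extended Euclidean algorithm.
We get u₀ = 6, v₀ = -3.
Check: 5*6 + 9*-3 = 3 = 3 ✓

Step 3: Write the general solution.
u = 6 + (9/1)t = 6 + 9t
v = -3 - (5/1)t = -3 - 5t
for any integer t.

u = 6 + 9t, v = -3 - 5t for integer t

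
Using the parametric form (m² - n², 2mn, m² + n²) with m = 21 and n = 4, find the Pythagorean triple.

a = m² - n² = 21² - 4² = 441 - 16 = 425
b = 2mn = 2·21·4 = 168
c = m² + n² = 441 + 16 = 457
Verify: 425² + 168² = 180625 + 28224 = 208849 = 457² ✓

(425, 168, 457)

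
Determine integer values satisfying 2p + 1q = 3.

Step 1: Check solvability.
gcd(2, 1) = 1
Since 1 divides 3, solutions exist.

Step 2: Apply extended Euclidean algorithm to find gcd.
We find integers such that 2*x0 + 1*y0 = 1

Step 3: Scale the particular solution.
Multiply by 3/1 = 3:
p = 0, q = 3

Step 4: Verify.
2*(0) + 1*(3) = 3 = 3 ✓

p = 0, q = 3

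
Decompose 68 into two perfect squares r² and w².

We need to find integers r, w > 0 such that r² + w² = 68.
Trying r = 2: w² = 68 - 2² = 68 - 4 = 64
w = 8
Check: 2² + 8² = 4 + 64 = 68 ✓

68 = 2² + 8²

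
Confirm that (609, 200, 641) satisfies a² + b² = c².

Compute a² + b² = 609² + 200² = 370881 + 40000 = 410881
Compute c² = 641² = 410881
Since 410881 = 410881, confirmed.

Yes, it is a Pythagorean triple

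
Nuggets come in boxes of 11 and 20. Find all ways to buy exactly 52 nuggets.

We need non-negative integers (x, y) with 11x + 20y = 52.
For each x in 0..4, check if 52 - 11x is a non-negative multiple of 20.
No x yields an integer y ≥ 0.

No solution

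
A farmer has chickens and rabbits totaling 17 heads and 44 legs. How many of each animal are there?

Let c = chickens, r = rabbits.
Heads: c + r = 17
Legs: 2c + 4r = 44
From the first equation, c = 17 - r. Substitute:
2(17 - r) + 4r = 44
34 + 2r = 44
r = (44 - 34)/2 = 5
c = 17 - 5 = 12

Chickens: 12, Rabbits: 5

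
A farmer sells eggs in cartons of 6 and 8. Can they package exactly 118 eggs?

We need non-negative a, b with 6a + 8b = 118.
gcd(6, 8) = 2 divides 118.
Try a = 1: 8b = 118 - 6 = 112, so b = 14.
One way: 1 cartons of 6 and 14 cartons of 8.

Yes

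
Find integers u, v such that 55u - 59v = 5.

Step 1: Check solvability.
gcd(55, 59) = 1
Since 1 divides 5, solutions exist.

Step 2: Apply extended Euclidean algorithm to find gcd.
We find integers such that 55*x0 + 59*y0 = 1

Step 3: Scale the particular solution.
Multiply by 5/1 = 5:
u = -75, v = -70

Step 4: Verify.
55*(-75) - 59*(-70) = 5 = 5 ✓

u = -75, v = -70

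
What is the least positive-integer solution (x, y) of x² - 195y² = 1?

We seek the smallest positive integers (x, y) with x² - 195y² = 1, i.e., x² = 195y² + 1.
Try successive y values:
y = 1: x² = 195·1² + 1 = 196, x = 14 ✓

Verify: 14² - 195·1² = 196 - 195 = 1 ✓

x = 14, y = 1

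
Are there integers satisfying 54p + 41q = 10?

Step 1: Compute gcd(54, 41).
gcd(54, 41) = 1

Step 2: Check divisibility.
Does 1 divide 10? 10 = 1 x 10, so yes.

By the theorem on linear Diophantine equations, 54p + 41q = 10 has integer solutions if and only if gcd(54, 41) divides 10. Since 1 | 10, solutions exist.

Yes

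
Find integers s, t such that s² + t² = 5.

We need to find integers s, t > 0 such that s² + t² = 5.
Trying s = 1: t² = 5 - 1² = 5 - 1 = 4
t = 2
Check: 1² + 2² = 1 + 4 = 5 ✓

5 = 1² + 2²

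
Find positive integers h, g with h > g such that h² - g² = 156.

Factor: h² - g² = (h+g)(h-g) = 156.
We need two factors of 156 with the same parity.
Use h+g = 78 and h-g = 2 (product 78·2 = 156).
Adding: 2h = 80, so h = 40.
Subtracting: 2g = 76, so g = 38.
Check: 40² - 38² = 1600 - 1444 = 156 ✓

h = 40, g = 38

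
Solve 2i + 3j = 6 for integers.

Step 1: Check solvability.
gcd(2, 3) = 1
Since 1 divides 6, solutions exist.

Step 2: Apply extended Euclidean algorithm to find gcd.
We find integers such that 2*x0 + 3*y0 = 1

Step 3: Scale the particular solution.
Multiply by 6/1 = 6:
i = -6, j = 6

Step 4: Verify.
2*(-6) + 3*(6) = 6 = 6 ✓

i = -6, j = 6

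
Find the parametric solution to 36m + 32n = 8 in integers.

Step 1: Compute gcd(36, 32) = 4.
Since 4 divides 8, solutions exist.

Step 2: Find a particular solution using extended Euclidean algorithm.
We get m₀ = 2, n₀ = -2.
Check: 36*2 + 32*-2 = 8 = 8 ✓

Step 3: Write the general solution.
m = 2 + (32/4)t = 2 + 8t
n = -2 - (36/4)t = -2 - 9t
for any integer t.

m = 2 + 8t, n = -2 - 9t for integer t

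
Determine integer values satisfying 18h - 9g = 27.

Step 1: Check solvability.
gcd(18, 9) = 9
Since 9 divides 27, solutions exist.

Step 2: Apply extended Euclidean algorithm to find gcd.
We find integers such that 18*x0 + 9*y0 = 9

Step 3: Scale the particular solution.
Multiply by 27/9 = 3:
h = 0, g = -3

Step 4: Verify.
18*(0) - 9*(-3) = 27 = 27 ✓

h = 0, g = -3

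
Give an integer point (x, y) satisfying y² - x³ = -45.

Try small integer x values and check whether x³ - 45 is a perfect square.
x = 21: x³ - 45 = 21³ - 45 = 9261 - 45 = 9216
Is 9216 a perfect square? 96² = 9216 ✓
So (x, y) = (21, 96) is a solution.

x = 21, y = 96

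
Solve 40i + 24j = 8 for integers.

Step 1: Check solvability.
gcd(40, 24) = 8
Since 8 divides 8, solutions exist.

Step 2: Apply extended Euclidean algorithm to find gcd.
We find integers such that 40*x0 + 24*y0 = 8

Step 3: Scale the particular solution.
Multiply by 8/8 = 1:
i = -1, j = 2

Step 4: Verify.
40*(-1) + 24*(2) = 8 = 8 ✓

i = -1, j = 2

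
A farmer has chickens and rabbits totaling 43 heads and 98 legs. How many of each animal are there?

Let c = chickens, r = rabbits.
Heads: c + r = 43
Legs: 2c + 4r = 98
From the first equation, c = 43 - r. Substitute:
2(43 - r) + 4r = 98
86 + 2r = 98
r = (98 - 86)/2 = 6
c = 43 - 6 = 37

Chickens: 37, Rabbits: 6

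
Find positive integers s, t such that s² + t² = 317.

Search for s with 317 - s² a perfect square.
s = 11: 317 - 11² = 317 - 121 = 196 = 14² ✓
So s = 11, t = 14.

s = 11, t = 14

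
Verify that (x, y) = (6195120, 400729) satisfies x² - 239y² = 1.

Compute x² = 6195120² = 38379511814400
Compute 239y² = 239·400729² = 239·160583731441 = 38379511814399
x² - 239y² = 38379511814400 - 38379511814399 = 1
Since this equals 1, (6195120, 400729) is a solution.

Yes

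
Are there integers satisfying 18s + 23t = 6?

Step 1: Compute gcd(18, 23).
gcd(18, 23) = 1

Step 2: Check divisibility.
Does 1 divide 6? 6 = 1 x 6, so yes.

By the theorem on linear Diophantine equations, 18s + 23t = 6 has integer solutions if and only if gcd(18, 23) divides 6. Since 1 | 6, solutions exist.

Yes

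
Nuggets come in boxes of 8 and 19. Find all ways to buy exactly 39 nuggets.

We need non-negative integers (x, y) with 8x + 19y = 39.
For each x in 0..4, check if 39 - 8x is a non-negative multiple of 19.
No x yields an integer y ≥ 0.

No solution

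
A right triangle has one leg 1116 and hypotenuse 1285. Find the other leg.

a² = c² - b² = 1651225 - 1245456 = 405769
a = 637

637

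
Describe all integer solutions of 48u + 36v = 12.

Step 1: Compute gcd(48, 36) = 12.
Since 12 divides 12, solutions exist.

Step 2: Find a particular solution using extended Euclidean algorithm.
We get u₀ = 1, v₀ = -1.
Check: 48*1 + 36*-1 = 12 = 12 ✓

Step 3: Write the general solution.
u = 1 + (36/12)t = 1 + 3t
v = -1 - (48/12)t = -1 - 4t
for any integer t.

u = 1 + 3t, v = -1 - 4t for integer t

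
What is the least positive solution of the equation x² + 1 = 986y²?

We need x² = 986y² - 1. Try successive y:
y = 1: x² = 986·1² - 1 = 985, not a perfect square
y = 2: x² = 986·2² - 1 = 3943, not a perfect square
y = 3: x² = 986·3² - 1 = 8873, not a perfect square
...
y = 5: x² = 986·5² - 1 = 24649 = 157² ✓
Check: 157² - 986·5² = 24649 - 24650 = -1 ✓

x = 157, y = 5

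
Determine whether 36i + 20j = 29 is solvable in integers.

Step 1: Compute gcd(36, 20).
gcd(36, 20) = 4

Step 2: Check divisibility.
Does 4 divide 29? 29 = 4 x 7 + 1, so no.

By the theorem on linear Diophantine equations, 36i + 20j = 29 has integer solutions if and only if gcd(36, 20) divides 29. Since 4 does not divide 29, no solutions exist.

No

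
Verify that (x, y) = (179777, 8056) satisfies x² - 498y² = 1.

Compute x² = 179777² = 32319769729
Compute 498y² = 498·8056² = 498·64899136 = 32319769728
x² - 498y² = 32319769729 - 32319769728 = 1
Since this equals 1, (179777, 8056) is a solution.

Yes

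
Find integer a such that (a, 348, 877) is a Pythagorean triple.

a² = c² - b² = 877² - 348² = 769129 - 121104 = 648025
a = sqrt(648025) = 805

805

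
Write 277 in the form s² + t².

We need to find integers s, t > 0 such that s² + t² = 277.
Trying s = 9: t² = 277 - 9² = 277 - 81 = 196
t = 14
Check: 9² + 14² = 81 + 196 = 277 ✓

277 = 9² + 14²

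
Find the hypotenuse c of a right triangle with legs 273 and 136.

c² = a² + b² = 273² + 136² = 74529 + 18496 = 93025
c = 305

305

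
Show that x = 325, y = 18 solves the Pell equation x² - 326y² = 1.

Compute x² = 325² = 105625
Compute 326y² = 326·18² = 326·324 = 105624
x² - 326y² = 105625 - 105624 = 1
Since this equals 1, (325, 18) is a solution.

Yes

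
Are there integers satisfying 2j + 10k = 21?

Step 1: Compute gcd(2, 10).
gcd(2, 10) = 2

Step 2: Check divisibility.
Does 2 divide 21? 21 = 2 x 10 + 1, so no.

By the theorem on linear Diophantine equations, 2j + 10k = 21 has integer solutions if and only if gcd(2, 10) divides 21. Since 2 does not divide 21, no solutions exist.

No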